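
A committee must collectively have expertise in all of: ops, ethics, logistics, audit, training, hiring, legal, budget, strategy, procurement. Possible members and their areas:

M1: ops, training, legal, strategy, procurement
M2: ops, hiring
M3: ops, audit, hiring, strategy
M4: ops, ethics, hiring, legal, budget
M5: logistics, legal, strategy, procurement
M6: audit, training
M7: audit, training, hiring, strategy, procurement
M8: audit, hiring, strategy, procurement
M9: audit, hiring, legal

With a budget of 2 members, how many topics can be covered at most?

Choosing M4, M7 covers {ops, ethics, audit, training, hiring, legal, budget, strategy, procurement} — 9 topics.
No choice of 2 members does better; here logistics is left uncovered.

9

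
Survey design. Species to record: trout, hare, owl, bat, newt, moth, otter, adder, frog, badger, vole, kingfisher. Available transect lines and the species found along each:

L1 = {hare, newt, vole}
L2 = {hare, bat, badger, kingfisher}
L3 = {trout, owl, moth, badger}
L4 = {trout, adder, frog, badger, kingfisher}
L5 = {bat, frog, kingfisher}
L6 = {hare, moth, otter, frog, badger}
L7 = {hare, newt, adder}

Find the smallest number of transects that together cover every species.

L1, L2, L3, L4, L6 together cover {trout, hare, owl, bat, newt, moth, otter, adder, frog, badger, vole, kingfisher} — every species.
No 4 of the 7 transects cover everything (all 35 size-4 selections fall short), so 5 is minimum.

5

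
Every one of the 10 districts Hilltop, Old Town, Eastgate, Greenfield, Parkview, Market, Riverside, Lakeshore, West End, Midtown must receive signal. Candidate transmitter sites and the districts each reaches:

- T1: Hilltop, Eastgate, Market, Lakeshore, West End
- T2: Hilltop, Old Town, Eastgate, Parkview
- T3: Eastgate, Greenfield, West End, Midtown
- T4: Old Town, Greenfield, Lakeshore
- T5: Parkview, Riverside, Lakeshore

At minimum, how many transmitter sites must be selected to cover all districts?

4

T1, T2, T3, T5 together cover {Hilltop, Old Town, Eastgate, Greenfield, Parkview, Market, Riverside, Lakeshore, West End, Midtown} — every district.
No 3 of the 5 transmitter sites cover everything (all 10 triples fall short), so 4 is minimum.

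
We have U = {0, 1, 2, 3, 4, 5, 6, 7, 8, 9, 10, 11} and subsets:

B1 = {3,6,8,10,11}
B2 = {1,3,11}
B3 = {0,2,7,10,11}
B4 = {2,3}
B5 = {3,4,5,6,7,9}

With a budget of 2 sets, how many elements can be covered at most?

10

Choosing B3, B5 covers {0, 2, 3, 4, 5, 6, 7, 9, 10, 11} — 10 elements.
No choice of 2 sets does better; here 1, 8 are left uncovered.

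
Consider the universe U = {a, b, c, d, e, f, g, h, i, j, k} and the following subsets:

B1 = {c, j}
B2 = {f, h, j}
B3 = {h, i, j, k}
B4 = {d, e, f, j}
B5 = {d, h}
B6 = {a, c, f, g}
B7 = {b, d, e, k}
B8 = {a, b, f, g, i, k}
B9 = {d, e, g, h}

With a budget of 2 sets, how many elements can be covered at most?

Choosing B4, B8 covers {a, b, d, e, f, g, i, j, k} — 9 elements.
No choice of 2 sets does better; here c, h are left uncovered.

9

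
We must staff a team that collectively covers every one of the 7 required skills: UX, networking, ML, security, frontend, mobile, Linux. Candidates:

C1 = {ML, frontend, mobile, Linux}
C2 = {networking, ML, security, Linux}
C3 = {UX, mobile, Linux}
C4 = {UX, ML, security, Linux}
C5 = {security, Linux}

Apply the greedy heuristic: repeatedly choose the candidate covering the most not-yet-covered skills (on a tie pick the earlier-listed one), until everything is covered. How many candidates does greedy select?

Pick 1: C1 covers 4 new skills (ML, frontend, mobile, Linux).
Pick 2: C2 covers 2 new skills (networking, security).
Pick 3: C3 covers 1 new skills (UX).
Greedy uses 3 candidates.

3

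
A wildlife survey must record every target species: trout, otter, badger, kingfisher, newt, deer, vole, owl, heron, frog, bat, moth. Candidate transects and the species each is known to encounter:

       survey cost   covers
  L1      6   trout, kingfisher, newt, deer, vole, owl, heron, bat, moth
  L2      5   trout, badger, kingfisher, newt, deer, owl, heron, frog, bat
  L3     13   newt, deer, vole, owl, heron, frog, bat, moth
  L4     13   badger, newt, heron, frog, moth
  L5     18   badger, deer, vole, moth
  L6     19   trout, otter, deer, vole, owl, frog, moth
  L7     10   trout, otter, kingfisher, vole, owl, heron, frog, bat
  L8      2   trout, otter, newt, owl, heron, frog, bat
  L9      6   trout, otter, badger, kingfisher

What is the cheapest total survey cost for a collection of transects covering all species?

13

L1, L2, L8 cover every species at survey cost 6 + 5 + 2 = 13.
Any cover uses at least 2 transects; among all covering selections none totals below 13.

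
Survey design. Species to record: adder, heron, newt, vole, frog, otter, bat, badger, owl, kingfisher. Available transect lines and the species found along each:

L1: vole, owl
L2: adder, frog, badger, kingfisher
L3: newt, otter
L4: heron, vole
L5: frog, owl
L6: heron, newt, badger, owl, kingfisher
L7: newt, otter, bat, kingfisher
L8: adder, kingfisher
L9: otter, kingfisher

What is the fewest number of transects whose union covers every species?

4

L1, L2, L4, L7 together cover {adder, heron, newt, vole, frog, otter, bat, badger, owl, kingfisher} — every species.
No 3 of the 9 transects cover everything (all 84 triples fall short), so 4 is minimum.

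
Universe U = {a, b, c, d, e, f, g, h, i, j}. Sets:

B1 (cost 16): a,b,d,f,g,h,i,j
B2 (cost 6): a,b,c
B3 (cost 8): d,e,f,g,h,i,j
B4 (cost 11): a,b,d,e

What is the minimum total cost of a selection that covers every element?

B2, B3 cover every element at cost 6 + 8 = 14.
Any cover uses at least 2 sets; among all covering selections none totals below 14.

14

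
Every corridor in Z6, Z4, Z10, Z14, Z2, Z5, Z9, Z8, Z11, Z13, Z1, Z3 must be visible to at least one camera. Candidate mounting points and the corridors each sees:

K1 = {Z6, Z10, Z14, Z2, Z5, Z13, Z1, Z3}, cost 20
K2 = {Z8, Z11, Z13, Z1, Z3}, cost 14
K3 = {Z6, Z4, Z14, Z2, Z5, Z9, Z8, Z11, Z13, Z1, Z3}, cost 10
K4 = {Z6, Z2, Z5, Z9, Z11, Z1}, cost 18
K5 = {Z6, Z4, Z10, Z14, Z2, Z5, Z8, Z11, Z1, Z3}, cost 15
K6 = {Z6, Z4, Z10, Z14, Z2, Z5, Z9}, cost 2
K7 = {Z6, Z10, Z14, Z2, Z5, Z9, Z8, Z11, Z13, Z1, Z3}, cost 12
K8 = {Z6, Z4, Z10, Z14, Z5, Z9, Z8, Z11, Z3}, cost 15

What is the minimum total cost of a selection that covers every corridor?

12

K3, K6 cover every corridor at cost 10 + 2 = 12.
Any cover uses at least 2 camera mounts; among all covering selections none totals below 12.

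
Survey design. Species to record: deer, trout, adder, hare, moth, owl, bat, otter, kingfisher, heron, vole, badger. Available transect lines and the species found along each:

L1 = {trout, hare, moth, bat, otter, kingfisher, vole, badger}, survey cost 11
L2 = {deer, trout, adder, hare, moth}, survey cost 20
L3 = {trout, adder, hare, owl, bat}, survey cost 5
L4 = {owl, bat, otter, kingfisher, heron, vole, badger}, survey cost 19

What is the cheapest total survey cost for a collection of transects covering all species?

L2, L4 cover every species at survey cost 20 + 19 = 39.
Any cover uses at least 2 transects; among all covering selections none totals below 39.

39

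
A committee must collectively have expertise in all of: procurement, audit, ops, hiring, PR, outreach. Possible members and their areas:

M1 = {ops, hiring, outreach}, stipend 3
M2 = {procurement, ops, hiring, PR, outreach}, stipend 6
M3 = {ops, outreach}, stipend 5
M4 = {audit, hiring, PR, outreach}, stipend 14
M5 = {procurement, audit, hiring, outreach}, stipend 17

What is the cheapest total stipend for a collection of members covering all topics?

M2, M4 cover every topic at stipend 6 + 14 = 20.
Any cover uses at least 2 members; among all covering selections none totals below 20.

20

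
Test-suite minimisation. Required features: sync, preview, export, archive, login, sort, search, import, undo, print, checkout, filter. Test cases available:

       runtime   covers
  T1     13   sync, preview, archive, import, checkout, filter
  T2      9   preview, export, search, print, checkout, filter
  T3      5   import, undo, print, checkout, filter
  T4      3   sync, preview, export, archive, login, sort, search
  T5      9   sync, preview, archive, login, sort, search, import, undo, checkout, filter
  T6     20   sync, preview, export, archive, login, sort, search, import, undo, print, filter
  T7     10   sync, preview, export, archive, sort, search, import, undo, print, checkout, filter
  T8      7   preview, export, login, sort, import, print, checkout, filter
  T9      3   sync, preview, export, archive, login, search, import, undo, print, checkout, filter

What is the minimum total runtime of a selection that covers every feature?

6

T4, T9 cover every feature at runtime 3 + 3 = 6.
Any cover uses at least 2 test cases; among all covering selections none totals below 6.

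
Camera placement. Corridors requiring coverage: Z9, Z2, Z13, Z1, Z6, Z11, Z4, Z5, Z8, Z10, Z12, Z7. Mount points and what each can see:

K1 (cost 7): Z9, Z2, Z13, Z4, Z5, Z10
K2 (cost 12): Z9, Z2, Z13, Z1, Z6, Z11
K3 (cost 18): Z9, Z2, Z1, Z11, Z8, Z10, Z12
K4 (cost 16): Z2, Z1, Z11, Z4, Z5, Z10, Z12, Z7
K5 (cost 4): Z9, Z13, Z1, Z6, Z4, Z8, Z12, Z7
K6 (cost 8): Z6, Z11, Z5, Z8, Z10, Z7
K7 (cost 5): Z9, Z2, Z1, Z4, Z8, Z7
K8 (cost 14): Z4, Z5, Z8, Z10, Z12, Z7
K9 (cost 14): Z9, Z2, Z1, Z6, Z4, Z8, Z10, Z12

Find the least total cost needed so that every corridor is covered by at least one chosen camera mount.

K5, K6, K7 cover every corridor at cost 4 + 8 + 5 = 17.
Any cover uses at least 2 camera mounts; among all covering selections none totals below 17.

17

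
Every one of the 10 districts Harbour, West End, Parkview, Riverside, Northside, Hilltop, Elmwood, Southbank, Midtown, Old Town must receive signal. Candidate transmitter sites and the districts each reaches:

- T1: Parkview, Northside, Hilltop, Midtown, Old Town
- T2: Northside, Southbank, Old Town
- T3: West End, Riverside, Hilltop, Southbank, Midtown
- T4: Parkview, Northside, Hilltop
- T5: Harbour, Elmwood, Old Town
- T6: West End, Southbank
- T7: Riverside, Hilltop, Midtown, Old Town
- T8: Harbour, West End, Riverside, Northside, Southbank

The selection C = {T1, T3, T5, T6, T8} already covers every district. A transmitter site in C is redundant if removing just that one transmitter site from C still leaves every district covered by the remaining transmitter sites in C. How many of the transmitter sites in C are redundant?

3

Drop T1: Parkview uncovered — not redundant.
Drop T3: the rest still cover every district — redundant.
Drop T5: Elmwood uncovered — not redundant.
Drop T6: the rest still cover every district — redundant.
Drop T8: the rest still cover every district — redundant.
3 redundant: T3, T6, T8.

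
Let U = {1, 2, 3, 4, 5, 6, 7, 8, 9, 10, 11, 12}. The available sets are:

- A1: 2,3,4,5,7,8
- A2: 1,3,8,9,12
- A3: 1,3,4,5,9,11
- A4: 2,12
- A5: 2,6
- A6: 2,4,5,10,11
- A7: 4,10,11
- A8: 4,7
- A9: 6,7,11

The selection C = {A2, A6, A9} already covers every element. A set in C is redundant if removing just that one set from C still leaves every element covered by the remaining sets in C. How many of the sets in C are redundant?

Drop A2: 1, 3, 8, 9, … uncovered — not redundant.
Drop A6: 2, 4, 5, 10 uncovered — not redundant.
Drop A9: 6, 7 uncovered — not redundant.
None of the sets in C is redundant.

0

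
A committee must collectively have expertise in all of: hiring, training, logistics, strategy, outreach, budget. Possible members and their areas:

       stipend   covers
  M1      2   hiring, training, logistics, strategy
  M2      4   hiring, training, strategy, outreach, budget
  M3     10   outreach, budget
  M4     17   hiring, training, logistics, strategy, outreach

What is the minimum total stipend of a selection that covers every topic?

M1, M2 cover every topic at stipend 2 + 4 = 6.
Any cover uses at least 2 members; among all covering selections none totals below 6.

6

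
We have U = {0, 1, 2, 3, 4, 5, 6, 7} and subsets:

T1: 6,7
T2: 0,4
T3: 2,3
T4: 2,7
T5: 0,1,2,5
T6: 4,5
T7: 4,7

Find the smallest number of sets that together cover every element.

T1, T2, T3, T5 together cover {0, 1, 2, 3, 4, 5, 6, 7} — every element.
No 3 of the 7 sets cover everything (all 35 triples fall short), so 4 is minimum.

4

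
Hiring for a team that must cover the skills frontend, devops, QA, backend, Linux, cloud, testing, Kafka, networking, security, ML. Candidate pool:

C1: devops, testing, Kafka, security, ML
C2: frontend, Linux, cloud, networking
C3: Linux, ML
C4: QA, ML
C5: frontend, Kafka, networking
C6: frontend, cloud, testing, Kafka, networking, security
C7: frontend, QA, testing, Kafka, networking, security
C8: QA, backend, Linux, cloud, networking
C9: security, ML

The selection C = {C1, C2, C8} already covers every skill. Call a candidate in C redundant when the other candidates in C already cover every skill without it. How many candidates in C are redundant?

0

Drop C1: devops, testing, Kafka, security, … uncovered — not redundant.
Drop C2: frontend uncovered — not redundant.
Drop C8: QA, backend uncovered — not redundant.
None of the candidates in C is redundant.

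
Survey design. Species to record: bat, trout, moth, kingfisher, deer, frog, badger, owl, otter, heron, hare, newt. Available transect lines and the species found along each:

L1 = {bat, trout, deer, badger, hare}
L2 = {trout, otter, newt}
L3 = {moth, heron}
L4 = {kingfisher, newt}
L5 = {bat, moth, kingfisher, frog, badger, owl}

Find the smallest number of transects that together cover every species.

4

L1, L2, L3, L5 together cover {bat, trout, moth, kingfisher, deer, frog, badger, owl, otter, heron, hare, newt} — every species.
No 3 of the 5 transects cover everything (all 10 triples fall short), so 4 is minimum.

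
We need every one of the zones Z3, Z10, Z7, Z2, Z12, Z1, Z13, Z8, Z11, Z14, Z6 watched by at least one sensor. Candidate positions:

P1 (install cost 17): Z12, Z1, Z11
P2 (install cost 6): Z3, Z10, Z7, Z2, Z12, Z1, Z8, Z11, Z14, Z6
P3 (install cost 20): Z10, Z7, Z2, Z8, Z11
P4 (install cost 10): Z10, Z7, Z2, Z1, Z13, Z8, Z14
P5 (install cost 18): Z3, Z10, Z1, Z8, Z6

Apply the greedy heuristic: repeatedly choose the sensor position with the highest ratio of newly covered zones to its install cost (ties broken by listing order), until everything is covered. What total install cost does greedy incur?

16

Pick 1: P2 adds 10 new (Z3, Z10, Z7, Z2, Z12, Z1, Z8, Z11, Z14, Z6) at install cost 6 (ratio 10/6).
Pick 2: P4 adds 1 new (Z13) at install cost 10 (ratio 1/10).
Greedy total install cost: 6 + 10 = 16.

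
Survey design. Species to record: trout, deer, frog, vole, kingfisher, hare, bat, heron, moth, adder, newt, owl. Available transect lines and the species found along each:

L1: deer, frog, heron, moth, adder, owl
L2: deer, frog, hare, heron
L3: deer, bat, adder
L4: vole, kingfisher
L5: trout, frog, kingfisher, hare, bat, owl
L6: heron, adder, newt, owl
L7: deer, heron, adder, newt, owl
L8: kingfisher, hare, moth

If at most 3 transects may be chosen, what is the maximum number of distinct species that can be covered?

11

Choosing L1, L4, L5 covers {trout, deer, frog, vole, kingfisher, hare, bat, heron, moth, adder, owl} — 11 species.
No choice of 3 transects does better; here newt is left uncovered.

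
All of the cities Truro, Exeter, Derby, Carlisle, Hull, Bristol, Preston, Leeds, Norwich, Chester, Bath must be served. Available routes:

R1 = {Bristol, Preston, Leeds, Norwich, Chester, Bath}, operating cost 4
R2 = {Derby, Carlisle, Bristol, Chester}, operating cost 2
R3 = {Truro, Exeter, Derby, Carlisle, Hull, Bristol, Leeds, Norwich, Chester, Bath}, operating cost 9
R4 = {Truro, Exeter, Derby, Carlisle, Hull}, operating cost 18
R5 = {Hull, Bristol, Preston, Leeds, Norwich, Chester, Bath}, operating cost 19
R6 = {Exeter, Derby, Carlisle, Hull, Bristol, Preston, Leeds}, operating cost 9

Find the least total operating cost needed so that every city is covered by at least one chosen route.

13

R1, R3 cover every city at operating cost 4 + 9 = 13.
Any cover uses at least 2 routes; among all covering selections none totals below 13.
Greedy by coverage-per-operating cost would pick R2, R1, R3 for 15 — worse than the optimum 13.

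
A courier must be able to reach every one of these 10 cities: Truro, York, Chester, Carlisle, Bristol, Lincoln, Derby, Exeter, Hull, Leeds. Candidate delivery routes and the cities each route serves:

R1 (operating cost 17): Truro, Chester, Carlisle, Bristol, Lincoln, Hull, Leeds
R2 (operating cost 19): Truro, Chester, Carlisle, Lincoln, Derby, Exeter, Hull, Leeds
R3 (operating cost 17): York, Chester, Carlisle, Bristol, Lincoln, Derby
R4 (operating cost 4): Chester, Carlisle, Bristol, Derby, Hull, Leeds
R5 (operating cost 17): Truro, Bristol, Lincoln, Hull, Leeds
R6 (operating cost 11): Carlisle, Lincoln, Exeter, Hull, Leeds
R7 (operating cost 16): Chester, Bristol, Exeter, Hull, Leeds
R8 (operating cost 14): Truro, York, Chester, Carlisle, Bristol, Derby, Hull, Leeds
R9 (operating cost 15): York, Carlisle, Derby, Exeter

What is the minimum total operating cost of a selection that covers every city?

25

R6, R8 cover every city at operating cost 11 + 14 = 25.
Any cover uses at least 2 routes; among all covering selections none totals below 25.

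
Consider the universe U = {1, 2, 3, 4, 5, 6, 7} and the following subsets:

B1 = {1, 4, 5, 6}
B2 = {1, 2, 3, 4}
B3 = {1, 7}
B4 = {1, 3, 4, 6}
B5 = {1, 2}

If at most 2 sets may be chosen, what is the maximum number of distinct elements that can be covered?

6

Choosing B1, B2 covers {1, 2, 3, 4, 5, 6} — 6 elements.
No choice of 2 sets does better; here 7 is left uncovered.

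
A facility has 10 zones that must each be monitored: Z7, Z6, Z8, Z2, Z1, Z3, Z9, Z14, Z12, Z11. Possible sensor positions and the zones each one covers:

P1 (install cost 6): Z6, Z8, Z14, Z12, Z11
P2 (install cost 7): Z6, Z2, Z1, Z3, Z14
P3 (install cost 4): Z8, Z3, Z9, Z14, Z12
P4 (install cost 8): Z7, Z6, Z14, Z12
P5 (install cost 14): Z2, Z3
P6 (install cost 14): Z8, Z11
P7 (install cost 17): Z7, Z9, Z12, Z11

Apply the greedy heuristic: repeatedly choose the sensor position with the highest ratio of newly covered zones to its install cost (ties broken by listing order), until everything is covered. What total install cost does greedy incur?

Pick 1: P3 adds 5 new (Z8, Z3, Z9, Z14, Z12) at install cost 4 (ratio 5/4).
Pick 2: P2 adds 3 new (Z6, Z2, Z1) at install cost 7 (ratio 3/7).
Pick 3: P1 adds 1 new (Z11) at install cost 6 (ratio 1/6).
Pick 4: P4 adds 1 new (Z7) at install cost 8 (ratio 1/8).
Greedy total install cost: 4 + 7 + 6 + 8 = 25.

25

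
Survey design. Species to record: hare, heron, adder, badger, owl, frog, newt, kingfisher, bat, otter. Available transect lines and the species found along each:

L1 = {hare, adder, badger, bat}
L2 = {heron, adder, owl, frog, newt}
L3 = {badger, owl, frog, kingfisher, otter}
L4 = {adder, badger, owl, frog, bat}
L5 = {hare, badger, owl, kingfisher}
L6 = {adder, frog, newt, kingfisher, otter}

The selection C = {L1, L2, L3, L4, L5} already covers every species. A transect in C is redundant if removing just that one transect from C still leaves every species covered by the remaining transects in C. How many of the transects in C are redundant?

Drop L1: the rest still cover every species — redundant.
Drop L2: heron, newt uncovered — not redundant.
Drop L3: otter uncovered — not redundant.
Drop L4: the rest still cover every species — redundant.
Drop L5: the rest still cover every species — redundant.
3 redundant: L1, L4, L5.

3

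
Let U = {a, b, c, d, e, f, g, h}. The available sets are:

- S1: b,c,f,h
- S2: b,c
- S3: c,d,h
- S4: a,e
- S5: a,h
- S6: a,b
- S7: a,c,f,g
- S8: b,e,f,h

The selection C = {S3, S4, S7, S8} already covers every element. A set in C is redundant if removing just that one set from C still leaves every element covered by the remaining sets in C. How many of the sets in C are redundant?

Drop S3: d uncovered — not redundant.
Drop S4: the rest still cover every element — redundant.
Drop S7: g uncovered — not redundant.
Drop S8: b uncovered — not redundant.
1 redundant: S4.

1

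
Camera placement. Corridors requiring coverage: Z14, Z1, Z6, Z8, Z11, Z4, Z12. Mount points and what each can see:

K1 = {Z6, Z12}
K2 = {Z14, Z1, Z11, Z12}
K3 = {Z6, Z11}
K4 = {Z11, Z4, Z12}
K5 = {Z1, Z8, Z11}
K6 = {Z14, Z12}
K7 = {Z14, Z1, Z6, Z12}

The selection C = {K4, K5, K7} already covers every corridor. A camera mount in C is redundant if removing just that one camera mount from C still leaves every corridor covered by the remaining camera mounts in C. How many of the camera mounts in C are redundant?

Drop K4: Z4 uncovered — not redundant.
Drop K5: Z8 uncovered — not redundant.
Drop K7: Z14, Z6 uncovered — not redundant.
None of the camera mounts in C is redundant.

0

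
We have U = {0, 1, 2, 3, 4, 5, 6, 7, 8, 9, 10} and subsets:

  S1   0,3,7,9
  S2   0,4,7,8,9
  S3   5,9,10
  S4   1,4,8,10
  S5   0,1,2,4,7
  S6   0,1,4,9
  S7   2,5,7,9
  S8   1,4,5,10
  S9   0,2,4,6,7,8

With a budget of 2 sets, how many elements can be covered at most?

9

Choosing S3, S9 covers {0, 2, 4, 5, 6, 7, 8, 9, 10} — 9 elements.
No choice of 2 sets does better; here 1, 3 are left uncovered.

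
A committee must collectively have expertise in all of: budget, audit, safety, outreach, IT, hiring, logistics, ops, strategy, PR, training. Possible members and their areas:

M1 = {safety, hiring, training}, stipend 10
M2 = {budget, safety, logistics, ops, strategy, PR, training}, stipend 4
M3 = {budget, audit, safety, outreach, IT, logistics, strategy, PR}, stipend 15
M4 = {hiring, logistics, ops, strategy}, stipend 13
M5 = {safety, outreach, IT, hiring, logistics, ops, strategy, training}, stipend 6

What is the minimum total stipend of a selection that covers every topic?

M3, M5 cover every topic at stipend 15 + 6 = 21.
Any cover uses at least 2 members; among all covering selections none totals below 21.

21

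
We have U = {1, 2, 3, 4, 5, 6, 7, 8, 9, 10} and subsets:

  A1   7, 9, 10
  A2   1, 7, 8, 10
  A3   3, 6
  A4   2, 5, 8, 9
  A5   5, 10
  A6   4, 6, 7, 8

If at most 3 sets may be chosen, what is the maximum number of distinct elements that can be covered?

Choosing A2, A3, A4 covers {1, 2, 3, 5, 6, 7, 8, 9, 10} — 9 elements.
No choice of 3 sets does better; here 4 is left uncovered.

9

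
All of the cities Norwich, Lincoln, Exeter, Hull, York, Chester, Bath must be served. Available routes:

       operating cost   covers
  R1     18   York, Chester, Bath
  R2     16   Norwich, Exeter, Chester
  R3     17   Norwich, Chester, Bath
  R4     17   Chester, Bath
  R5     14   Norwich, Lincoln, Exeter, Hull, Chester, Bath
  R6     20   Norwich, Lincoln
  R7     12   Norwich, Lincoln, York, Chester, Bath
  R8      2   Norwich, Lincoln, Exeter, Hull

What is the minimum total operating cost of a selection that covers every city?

14

R7, R8 cover every city at operating cost 12 + 2 = 14.
Any cover uses at least 2 routes; among all covering selections none totals below 14.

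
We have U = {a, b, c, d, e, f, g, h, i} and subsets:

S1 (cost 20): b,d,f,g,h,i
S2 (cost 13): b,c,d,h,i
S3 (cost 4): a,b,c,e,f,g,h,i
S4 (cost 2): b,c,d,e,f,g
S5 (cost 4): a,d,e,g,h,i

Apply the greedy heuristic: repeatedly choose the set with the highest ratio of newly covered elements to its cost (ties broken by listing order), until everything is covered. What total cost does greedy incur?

6

Pick 1: S4 adds 6 new (b, c, d, e, f, g) at cost 2 (ratio 6/2).
Pick 2: S3 adds 3 new (a, h, i) at cost 4 (ratio 3/4).
Greedy total cost: 2 + 4 = 6.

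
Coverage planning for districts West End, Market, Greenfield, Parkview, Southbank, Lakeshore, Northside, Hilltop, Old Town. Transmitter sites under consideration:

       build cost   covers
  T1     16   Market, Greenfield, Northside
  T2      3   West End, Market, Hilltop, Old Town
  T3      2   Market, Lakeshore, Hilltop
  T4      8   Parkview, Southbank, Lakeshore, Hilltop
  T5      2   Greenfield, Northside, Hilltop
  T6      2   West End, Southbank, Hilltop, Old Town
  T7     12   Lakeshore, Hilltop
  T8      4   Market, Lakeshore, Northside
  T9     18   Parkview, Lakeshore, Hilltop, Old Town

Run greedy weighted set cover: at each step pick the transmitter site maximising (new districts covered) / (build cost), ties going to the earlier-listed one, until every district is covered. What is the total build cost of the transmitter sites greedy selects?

14

Pick 1: T6 adds 4 new (West End, Southbank, Hilltop, Old Town) at build cost 2 (ratio 4/2).
Pick 2: T3 adds 2 new (Market, Lakeshore) at build cost 2 (ratio 2/2).
Pick 3: T5 adds 2 new (Greenfield, Northside) at build cost 2 (ratio 2/2).
Pick 4: T4 adds 1 new (Parkview) at build cost 8 (ratio 1/8).
Greedy total build cost: 2 + 2 + 2 + 8 = 14. (The true optimum is 13, so greedy overshoots here.)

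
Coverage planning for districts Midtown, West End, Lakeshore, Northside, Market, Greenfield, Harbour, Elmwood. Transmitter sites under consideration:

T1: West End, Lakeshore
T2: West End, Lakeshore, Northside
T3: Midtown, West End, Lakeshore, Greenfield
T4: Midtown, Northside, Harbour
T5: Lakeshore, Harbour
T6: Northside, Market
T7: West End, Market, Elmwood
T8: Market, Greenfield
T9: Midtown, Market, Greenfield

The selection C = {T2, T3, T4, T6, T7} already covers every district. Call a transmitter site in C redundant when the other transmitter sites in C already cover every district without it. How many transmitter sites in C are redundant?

2

Drop T2: the rest still cover every district — redundant.
Drop T3: Greenfield uncovered — not redundant.
Drop T4: Harbour uncovered — not redundant.
Drop T6: the rest still cover every district — redundant.
Drop T7: Elmwood uncovered — not redundant.
2 redundant: T2, T6.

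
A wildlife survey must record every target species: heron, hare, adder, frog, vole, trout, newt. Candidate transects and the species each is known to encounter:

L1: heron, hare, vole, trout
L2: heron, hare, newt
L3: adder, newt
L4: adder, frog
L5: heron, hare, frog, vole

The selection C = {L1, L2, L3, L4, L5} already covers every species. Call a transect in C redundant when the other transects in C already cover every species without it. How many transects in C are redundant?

4

Drop L1: trout uncovered — not redundant.
Drop L2: the rest still cover every species — redundant.
Drop L3: the rest still cover every species — redundant.
Drop L4: the rest still cover every species — redundant.
Drop L5: the rest still cover every species — redundant.
4 redundant: L2, L3, L4, L5.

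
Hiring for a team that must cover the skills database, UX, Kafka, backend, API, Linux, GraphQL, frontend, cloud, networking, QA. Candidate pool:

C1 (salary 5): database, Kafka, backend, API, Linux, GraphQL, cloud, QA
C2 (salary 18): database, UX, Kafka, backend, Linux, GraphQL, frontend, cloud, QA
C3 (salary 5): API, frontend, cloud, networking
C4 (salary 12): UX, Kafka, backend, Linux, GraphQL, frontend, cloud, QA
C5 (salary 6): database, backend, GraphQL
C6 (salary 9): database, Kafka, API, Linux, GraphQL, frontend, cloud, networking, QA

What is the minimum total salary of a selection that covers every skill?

C4, C6 cover every skill at salary 12 + 9 = 21.
Any cover uses at least 2 candidates; among all covering selections none totals below 21.

21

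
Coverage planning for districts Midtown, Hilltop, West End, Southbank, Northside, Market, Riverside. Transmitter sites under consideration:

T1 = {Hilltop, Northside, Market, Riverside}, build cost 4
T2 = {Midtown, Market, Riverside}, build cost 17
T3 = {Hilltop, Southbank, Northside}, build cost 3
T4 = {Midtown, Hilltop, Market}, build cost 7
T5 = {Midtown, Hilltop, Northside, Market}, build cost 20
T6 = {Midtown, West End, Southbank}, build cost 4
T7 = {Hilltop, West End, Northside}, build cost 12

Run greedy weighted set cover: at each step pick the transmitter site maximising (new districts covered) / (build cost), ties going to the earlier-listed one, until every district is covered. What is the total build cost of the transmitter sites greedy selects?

8

Pick 1: T1 adds 4 new (Hilltop, Northside, Market, Riverside) at build cost 4 (ratio 4/4).
Pick 2: T6 adds 3 new (Midtown, West End, Southbank) at build cost 4 (ratio 3/4).
Greedy total build cost: 4 + 4 = 8.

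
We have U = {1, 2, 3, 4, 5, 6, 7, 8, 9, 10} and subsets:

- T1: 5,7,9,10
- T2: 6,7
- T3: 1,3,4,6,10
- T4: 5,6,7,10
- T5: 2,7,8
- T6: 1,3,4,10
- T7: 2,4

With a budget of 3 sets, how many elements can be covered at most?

10

Choosing T1, T3, T5 covers {1, 2, 3, 4, 5, 6, 7, 8, 9, 10} — 10 elements.
That is all 10 elements.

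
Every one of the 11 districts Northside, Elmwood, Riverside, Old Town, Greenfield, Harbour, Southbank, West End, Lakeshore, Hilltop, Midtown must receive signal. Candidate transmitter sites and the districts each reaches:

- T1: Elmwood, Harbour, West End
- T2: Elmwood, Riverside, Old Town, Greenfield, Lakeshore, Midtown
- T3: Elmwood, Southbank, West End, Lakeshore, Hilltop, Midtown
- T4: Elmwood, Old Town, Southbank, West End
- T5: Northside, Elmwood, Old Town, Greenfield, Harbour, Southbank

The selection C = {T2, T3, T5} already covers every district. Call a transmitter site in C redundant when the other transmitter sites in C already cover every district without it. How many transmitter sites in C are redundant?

Drop T2: Riverside uncovered — not redundant.
Drop T3: West End, Hilltop uncovered — not redundant.
Drop T5: Northside, Harbour uncovered — not redundant.
None of the transmitter sites in C is redundant.

0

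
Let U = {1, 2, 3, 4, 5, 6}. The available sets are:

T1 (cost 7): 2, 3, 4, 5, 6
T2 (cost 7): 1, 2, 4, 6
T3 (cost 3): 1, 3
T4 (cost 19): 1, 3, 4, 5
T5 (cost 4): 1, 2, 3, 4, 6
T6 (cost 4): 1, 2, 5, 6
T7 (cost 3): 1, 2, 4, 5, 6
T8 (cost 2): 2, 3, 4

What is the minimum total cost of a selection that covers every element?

T7, T8 cover every element at cost 3 + 2 = 5.
Any cover uses at least 2 sets; among all covering selections none totals below 5.

5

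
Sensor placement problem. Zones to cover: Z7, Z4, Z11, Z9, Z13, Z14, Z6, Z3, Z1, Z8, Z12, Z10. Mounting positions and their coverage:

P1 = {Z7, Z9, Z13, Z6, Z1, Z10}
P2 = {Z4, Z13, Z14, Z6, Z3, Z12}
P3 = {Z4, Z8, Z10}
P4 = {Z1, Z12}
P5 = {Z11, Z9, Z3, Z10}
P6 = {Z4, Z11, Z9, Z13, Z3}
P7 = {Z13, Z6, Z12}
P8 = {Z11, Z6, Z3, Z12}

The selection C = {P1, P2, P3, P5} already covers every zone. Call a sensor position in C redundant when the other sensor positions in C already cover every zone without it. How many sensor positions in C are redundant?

Drop P1: Z7, Z1 uncovered — not redundant.
Drop P2: Z14, Z12 uncovered — not redundant.
Drop P3: Z8 uncovered — not redundant.
Drop P5: Z11 uncovered — not redundant.
None of the sensor positions in C is redundant.

0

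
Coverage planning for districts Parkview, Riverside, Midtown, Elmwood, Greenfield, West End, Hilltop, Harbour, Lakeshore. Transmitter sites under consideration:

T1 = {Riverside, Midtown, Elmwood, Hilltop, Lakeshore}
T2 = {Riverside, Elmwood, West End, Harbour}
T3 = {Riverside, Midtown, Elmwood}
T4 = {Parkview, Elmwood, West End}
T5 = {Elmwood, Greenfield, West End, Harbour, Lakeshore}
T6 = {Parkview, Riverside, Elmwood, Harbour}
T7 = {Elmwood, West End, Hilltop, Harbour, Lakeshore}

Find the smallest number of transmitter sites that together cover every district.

T1, T4, T5 together cover {Parkview, Riverside, Midtown, Elmwood, Greenfield, West End, Hilltop, Harbour, Lakeshore} — every district.
No 2 of the 7 transmitter sites cover everything (all 21 pairs fall short), so 3 is minimum.

3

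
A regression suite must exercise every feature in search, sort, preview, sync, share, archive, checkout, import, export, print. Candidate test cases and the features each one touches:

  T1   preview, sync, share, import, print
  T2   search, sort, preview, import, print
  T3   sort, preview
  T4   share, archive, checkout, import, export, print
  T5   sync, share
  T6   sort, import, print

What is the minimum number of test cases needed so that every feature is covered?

3

T1, T2, T4 together cover {search, sort, preview, sync, share, archive, checkout, import, export, print} — every feature.
No 2 of the 6 test cases cover everything (all 15 pairs fall short), so 3 is minimum.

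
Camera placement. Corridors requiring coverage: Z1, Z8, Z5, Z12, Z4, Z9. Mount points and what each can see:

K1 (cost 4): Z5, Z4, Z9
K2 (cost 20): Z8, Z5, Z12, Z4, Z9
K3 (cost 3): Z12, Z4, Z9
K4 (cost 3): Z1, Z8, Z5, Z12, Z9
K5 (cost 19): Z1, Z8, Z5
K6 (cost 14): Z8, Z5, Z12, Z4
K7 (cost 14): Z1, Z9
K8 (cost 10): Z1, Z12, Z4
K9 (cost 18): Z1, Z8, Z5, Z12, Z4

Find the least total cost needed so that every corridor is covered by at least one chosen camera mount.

K3, K4 cover every corridor at cost 3 + 3 = 6.
Any cover uses at least 2 camera mounts; among all covering selections none totals below 6.

6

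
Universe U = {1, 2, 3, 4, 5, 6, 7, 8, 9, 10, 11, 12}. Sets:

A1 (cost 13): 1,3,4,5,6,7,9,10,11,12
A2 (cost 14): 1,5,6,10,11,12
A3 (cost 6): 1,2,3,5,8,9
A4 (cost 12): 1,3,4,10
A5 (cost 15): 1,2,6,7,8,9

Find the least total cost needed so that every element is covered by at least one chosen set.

A1, A3 cover every element at cost 13 + 6 = 19.
Any cover uses at least 2 sets; among all covering selections none totals below 19.

19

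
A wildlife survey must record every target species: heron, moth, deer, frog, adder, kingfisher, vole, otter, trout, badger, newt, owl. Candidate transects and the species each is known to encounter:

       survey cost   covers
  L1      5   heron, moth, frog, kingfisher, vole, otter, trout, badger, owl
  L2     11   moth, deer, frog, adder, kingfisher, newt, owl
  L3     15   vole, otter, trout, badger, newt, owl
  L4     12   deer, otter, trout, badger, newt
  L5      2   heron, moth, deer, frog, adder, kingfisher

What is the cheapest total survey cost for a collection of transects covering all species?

16

L1, L2 cover every species at survey cost 5 + 11 = 16.
Any cover uses at least 2 transects; among all covering selections none totals below 16.
Greedy by coverage-per-survey cost would pick L5, L1, L2 for 18 — worse than the optimum 16.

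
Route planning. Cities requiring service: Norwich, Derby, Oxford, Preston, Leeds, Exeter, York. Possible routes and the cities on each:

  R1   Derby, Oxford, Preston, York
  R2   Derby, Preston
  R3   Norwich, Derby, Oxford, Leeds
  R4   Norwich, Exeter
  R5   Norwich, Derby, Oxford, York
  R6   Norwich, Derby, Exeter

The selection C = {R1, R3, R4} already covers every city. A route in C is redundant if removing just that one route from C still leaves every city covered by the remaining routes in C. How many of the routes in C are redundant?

Drop R1: Preston, York uncovered — not redundant.
Drop R3: Leeds uncovered — not redundant.
Drop R4: Exeter uncovered — not redundant.
None of the routes in C is redundant.

0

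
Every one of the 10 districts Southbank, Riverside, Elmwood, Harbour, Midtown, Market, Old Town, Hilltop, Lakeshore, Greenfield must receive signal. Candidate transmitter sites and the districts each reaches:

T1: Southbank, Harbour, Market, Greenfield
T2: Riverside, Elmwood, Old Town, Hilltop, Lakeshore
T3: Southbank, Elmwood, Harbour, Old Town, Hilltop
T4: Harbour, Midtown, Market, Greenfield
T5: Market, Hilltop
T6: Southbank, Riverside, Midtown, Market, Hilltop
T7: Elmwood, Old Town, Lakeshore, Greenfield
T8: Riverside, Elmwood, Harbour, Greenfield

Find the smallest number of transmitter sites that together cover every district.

T1, T2, T4 together cover {Southbank, Riverside, Elmwood, Harbour, Midtown, Market, Old Town, Hilltop, Lakeshore, Greenfield} — every district.
No 2 of the 8 transmitter sites cover everything (all 28 pairs fall short), so 3 is minimum.

3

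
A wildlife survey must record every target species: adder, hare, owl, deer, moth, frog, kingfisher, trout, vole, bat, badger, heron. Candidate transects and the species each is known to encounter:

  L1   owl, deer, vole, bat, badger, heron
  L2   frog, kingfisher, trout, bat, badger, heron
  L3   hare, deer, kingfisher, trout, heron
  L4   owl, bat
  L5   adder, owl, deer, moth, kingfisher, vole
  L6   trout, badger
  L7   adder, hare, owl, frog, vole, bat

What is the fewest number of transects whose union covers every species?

L2, L3, L5 together cover {adder, hare, owl, deer, moth, frog, kingfisher, trout, vole, bat, badger, heron} — every species.
No 2 of the 7 transects cover everything (all 21 pairs fall short), so 3 is minimum.
Greedy (largest uncovered first) would take L1, L2, L5, L3 — 4 transects — but 3 suffice.

3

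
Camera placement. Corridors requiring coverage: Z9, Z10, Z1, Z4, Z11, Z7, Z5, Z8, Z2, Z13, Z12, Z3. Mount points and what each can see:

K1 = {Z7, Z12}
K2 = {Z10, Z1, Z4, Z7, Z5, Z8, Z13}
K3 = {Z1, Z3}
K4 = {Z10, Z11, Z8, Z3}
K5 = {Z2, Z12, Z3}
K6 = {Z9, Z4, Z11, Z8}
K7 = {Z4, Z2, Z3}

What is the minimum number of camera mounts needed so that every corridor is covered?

3

K2, K5, K6 together cover {Z9, Z10, Z1, Z4, Z11, Z7, Z5, Z8, Z2, Z13, Z12, Z3} — every corridor.
No 2 of the 7 camera mounts cover everything (all 21 pairs fall short), so 3 is minimum.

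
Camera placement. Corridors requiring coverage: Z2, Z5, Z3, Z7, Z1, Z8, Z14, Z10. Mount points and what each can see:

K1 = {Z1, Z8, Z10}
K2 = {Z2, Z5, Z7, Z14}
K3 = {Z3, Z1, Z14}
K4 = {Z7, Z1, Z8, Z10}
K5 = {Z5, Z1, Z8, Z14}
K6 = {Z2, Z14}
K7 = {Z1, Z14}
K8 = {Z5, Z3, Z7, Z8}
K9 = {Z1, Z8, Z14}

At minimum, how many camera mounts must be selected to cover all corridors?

K1, K2, K3 together cover {Z2, Z5, Z3, Z7, Z1, Z8, Z14, Z10} — every corridor.
No 2 of the 9 camera mounts cover everything (all 36 pairs fall short), so 3 is minimum.

3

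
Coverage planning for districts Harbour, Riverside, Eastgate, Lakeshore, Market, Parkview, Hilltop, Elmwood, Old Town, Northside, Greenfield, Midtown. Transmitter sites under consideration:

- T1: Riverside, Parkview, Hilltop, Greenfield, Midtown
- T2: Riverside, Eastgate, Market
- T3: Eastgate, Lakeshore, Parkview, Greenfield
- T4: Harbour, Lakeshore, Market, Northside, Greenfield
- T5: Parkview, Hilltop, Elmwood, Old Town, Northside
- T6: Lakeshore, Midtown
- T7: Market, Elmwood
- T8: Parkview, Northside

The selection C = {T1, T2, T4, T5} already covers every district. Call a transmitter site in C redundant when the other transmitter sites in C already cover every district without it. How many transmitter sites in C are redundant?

0

Drop T1: Midtown uncovered — not redundant.
Drop T2: Eastgate uncovered — not redundant.
Drop T4: Harbour, Lakeshore uncovered — not redundant.
Drop T5: Elmwood, Old Town uncovered — not redundant.
None of the transmitter sites in C is redundant.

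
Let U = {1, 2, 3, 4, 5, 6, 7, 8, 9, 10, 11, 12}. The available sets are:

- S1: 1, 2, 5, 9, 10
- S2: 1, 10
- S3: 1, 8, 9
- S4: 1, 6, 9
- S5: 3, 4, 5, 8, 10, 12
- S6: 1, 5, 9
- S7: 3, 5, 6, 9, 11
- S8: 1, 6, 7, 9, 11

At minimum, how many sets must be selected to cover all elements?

S1, S5, S8 together cover {1, 2, 3, 4, 5, 6, 7, 8, 9, 10, 11, 12} — every element.
No 2 of the 8 sets cover everything (all 28 pairs fall short), so 3 is minimum.

3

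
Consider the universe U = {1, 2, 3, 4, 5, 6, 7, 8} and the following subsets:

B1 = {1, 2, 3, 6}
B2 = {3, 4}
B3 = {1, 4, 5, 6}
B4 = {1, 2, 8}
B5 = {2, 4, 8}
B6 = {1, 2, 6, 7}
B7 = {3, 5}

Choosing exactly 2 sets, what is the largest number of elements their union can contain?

Choosing B1, B3 covers {1, 2, 3, 4, 5, 6} — 6 elements.
No choice of 2 sets does better; here 7, 8 are left uncovered.

6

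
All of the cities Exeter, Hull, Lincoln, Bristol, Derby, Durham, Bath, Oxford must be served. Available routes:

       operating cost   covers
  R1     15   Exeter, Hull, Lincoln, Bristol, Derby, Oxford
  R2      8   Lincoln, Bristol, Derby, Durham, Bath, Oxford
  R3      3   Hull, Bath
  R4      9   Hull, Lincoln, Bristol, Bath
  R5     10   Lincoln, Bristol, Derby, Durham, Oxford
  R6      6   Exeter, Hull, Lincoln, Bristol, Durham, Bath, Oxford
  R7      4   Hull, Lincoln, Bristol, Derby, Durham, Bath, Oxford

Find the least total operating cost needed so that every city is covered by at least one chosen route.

10

R6, R7 cover every city at operating cost 6 + 4 = 10.
Any cover uses at least 2 routes; among all covering selections none totals below 10.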